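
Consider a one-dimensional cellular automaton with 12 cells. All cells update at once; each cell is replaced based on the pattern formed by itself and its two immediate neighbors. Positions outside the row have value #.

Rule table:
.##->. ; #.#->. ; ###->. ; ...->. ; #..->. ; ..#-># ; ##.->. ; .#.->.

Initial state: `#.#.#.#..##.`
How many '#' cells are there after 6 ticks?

tick 1: ........#...
tick 2: .......#...#
tick 3: ......#...#.
tick 4: .....#...#..
tick 5: ....#...#..#
tick 6: ...#...#..#.
count of #: 3

3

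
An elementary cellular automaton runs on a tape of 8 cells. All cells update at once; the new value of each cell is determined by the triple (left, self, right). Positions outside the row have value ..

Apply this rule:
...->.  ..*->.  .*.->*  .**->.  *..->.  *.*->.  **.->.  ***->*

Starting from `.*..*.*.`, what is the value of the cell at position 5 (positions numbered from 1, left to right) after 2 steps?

*

step 1: .*..*.*.  (fixed point — unchanged through step 2)
position 5 holds *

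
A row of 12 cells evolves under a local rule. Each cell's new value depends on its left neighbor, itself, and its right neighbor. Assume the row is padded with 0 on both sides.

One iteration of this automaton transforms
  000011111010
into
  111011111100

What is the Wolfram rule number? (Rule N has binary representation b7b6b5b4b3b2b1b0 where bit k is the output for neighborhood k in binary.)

position 5: 111 → 1  (bit 7 = 1)
position 8: 110 → 1  (bit 6 = 1)
position 9: 101 → 1  (bit 5 = 1)
position 11: 100 → 0  (bit 4 = 0)
position 4: 011 → 1  (bit 3 = 1)
position 10: 010 → 0  (bit 2 = 0)
position 3: 001 → 0  (bit 1 = 0)
position 0: 000 → 1  (bit 0 = 1)
bits b7..b0 = 11101001 = 233

233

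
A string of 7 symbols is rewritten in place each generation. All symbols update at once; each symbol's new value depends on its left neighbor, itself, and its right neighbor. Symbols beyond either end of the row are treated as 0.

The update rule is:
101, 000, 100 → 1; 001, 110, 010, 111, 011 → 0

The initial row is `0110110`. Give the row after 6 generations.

0010000

0001001
1100100
0010011
1001000
0100111
0010000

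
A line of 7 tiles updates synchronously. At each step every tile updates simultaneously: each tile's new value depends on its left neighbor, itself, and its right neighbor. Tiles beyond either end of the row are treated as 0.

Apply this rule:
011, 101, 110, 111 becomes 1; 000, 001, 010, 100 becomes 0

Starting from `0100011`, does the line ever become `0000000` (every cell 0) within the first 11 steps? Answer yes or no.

step 1: 0000011
step 2: 0000011  (fixed point — unchanged through step 11)
step 11 is 0000011, still not uniform 0

no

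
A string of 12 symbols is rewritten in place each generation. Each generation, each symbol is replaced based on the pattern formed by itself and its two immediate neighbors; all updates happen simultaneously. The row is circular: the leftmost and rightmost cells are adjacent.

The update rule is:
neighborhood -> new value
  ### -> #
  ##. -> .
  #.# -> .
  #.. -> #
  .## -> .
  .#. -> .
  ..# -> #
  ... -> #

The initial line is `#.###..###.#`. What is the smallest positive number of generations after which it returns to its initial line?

10

...#.##.#...
###......###
##.######.##
#...####...#
.###.##.###.
#.#......#.#
...######...
###.####.###
##...##...##
#.###..###.#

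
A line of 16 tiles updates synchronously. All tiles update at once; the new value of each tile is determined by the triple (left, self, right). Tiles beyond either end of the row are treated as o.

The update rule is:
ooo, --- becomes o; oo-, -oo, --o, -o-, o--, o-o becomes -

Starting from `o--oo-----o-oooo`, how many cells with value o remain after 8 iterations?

6

------ooo----ooo
-oooo--o--oo--oo
--oo-----------o
-----ooooooooo--
-ooo--ooooooo---
--o----ooooo--o-
----oo--ooo-----
-oo------o--ooo-
count of o: 6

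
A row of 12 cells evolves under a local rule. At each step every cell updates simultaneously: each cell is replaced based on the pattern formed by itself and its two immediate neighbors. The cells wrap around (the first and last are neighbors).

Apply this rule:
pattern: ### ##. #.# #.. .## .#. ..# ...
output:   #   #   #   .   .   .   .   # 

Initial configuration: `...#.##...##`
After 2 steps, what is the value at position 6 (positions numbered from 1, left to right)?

#

step 1: .#..#.#.#..#
step 2: #....#.#....
position 6 holds #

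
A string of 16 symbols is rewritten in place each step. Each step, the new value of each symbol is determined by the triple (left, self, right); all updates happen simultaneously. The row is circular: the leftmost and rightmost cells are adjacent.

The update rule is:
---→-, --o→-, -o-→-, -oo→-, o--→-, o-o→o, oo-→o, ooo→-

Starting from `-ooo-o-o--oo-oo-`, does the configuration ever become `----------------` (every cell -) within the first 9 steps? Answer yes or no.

---oo-o----oo-o-
----oo------oo--
-----o-------o--
----------------
all cells are - at step 4

yes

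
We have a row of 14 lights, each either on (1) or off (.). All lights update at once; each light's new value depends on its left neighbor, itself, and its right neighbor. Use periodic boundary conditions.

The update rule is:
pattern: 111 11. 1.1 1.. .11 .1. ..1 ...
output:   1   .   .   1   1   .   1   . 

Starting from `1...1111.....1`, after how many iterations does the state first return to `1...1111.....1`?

.1.1111.1...11
...111...1.11.
..111.1.1..1.1
1111.....11...
111.1...11.1.1
11...1.11....1
1.1.1..1.1..11
.....11...1111
1...11.1.1111.
.1.11....111..
1..1.1..111.1.
.11...1111....
11.1.1111.1...
1....111...1.1
.1..111.1.1..1
..1111.....11.
.1111.1...11.1
.111...1.11...
111.1.1..1.1..
11.....11...11
1.1...11.1.111
...1.11....111
1.1..1.1..111.
...11...1111..
..11.1.1111.1.
.11....111...1
.1.1..111.1.1.
1...1111.....1

28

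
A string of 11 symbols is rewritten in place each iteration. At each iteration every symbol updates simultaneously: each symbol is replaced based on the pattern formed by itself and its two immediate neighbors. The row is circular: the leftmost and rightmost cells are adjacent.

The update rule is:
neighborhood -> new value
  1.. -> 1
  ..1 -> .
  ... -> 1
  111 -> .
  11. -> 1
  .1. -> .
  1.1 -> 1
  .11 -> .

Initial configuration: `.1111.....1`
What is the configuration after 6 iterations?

....11..11.

1...11111..
.11.....11.
..11111..11
1.....11..1
11111..11..
....11..11.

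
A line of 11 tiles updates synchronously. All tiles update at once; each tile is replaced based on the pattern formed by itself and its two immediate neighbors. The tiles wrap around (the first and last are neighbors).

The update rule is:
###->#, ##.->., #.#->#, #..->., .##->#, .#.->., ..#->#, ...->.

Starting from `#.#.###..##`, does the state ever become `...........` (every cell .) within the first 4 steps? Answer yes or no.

.#.###..###
#.###..###.
.###..###.#
###..###.#.
step 4 is ###..###.#., still not uniform .

no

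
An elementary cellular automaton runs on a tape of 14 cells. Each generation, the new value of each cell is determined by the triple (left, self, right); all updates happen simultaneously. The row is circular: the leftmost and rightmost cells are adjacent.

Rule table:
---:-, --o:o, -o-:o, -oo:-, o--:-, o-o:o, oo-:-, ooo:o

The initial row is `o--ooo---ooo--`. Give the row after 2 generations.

-oooo--oooo-o-

o-o-o---o-o--o
-oooo--oooo-o-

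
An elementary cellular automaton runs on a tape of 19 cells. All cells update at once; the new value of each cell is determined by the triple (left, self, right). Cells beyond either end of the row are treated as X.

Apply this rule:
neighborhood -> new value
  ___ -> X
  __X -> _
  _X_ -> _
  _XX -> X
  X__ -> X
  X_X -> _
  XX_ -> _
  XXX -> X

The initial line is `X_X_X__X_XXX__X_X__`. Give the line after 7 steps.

_____X___XX_X____X_
XXXX__XX_X___XXX___
XXX_X_X___XX_XX_XX_
XX_____XX_X__X__X__
X_XXXX_X___X__X__X_
__XXX___XX__X__X___
X_XX_XX_X_X__X__XX_

X_XX_XX_X_X__X__XX_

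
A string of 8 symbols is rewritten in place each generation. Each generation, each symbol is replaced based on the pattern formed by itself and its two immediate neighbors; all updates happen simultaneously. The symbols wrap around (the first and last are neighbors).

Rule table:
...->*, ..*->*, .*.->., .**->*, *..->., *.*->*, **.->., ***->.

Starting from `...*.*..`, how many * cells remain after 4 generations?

4

generation 1: ***.*..*
generation 2: ...*..**
generation 3: .**..**.
generation 4: **..**..
count of *: 4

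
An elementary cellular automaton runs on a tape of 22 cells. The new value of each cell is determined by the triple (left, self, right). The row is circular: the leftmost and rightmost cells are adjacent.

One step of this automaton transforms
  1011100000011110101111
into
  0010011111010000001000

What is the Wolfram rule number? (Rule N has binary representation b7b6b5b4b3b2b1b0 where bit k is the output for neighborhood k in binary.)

position 3: 111 → 0  (bit 7 = 0)
position 0: 110 → 0  (bit 6 = 0)
position 1: 101 → 0  (bit 5 = 0)
position 5: 100 → 1  (bit 4 = 1)
position 2: 011 → 1  (bit 3 = 1)
position 16: 010 → 0  (bit 2 = 0)
position 10: 001 → 0  (bit 1 = 0)
position 6: 000 → 1  (bit 0 = 1)
bits b7..b0 = 00011001 = 25

25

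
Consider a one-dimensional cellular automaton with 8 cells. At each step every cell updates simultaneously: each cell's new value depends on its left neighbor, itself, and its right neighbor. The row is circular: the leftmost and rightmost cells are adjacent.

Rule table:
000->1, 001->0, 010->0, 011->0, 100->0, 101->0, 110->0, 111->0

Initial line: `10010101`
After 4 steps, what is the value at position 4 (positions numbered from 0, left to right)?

1

00000000
11111111
00000000  (repeats step 1; period 2)
step 4: 11111111
position 4 holds 1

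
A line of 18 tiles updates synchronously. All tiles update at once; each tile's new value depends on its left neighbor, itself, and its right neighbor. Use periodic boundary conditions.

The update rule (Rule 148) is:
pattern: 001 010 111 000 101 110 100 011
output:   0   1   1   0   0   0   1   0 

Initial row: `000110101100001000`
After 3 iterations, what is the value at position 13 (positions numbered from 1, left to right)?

000000100010001100
000000110011000010
000000001000100011
position 13 holds 1

1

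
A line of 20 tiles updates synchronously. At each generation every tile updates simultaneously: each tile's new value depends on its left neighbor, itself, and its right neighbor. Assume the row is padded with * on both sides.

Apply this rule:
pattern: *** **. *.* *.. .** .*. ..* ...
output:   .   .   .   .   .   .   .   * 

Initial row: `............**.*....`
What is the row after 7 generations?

.**********......**.
............****....
.**********......**.  (repeats generation 1; period 2)
generation 7: .**********......**.

.**********......**.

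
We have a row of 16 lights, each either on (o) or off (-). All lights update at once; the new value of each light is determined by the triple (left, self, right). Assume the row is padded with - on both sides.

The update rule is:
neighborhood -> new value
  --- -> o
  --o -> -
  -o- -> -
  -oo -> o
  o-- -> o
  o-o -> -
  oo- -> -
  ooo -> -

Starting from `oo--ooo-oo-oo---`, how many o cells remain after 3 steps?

10

o-o-o---o--o-ooo
-----oo--o---o--
oooo-o-o--oo--oo
count of o: 10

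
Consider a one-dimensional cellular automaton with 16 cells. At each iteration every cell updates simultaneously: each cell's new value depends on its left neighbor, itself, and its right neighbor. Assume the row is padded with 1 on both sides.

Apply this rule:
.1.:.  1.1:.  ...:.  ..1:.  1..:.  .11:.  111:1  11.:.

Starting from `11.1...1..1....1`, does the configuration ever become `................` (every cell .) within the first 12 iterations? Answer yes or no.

iteration 1: 1...............
iteration 2: ................
all cells are . at iteration 2

yes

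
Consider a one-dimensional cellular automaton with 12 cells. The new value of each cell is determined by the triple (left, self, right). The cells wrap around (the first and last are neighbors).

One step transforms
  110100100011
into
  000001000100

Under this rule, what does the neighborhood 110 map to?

0

At position 1 the neighborhood is 110; the next row has 0 there.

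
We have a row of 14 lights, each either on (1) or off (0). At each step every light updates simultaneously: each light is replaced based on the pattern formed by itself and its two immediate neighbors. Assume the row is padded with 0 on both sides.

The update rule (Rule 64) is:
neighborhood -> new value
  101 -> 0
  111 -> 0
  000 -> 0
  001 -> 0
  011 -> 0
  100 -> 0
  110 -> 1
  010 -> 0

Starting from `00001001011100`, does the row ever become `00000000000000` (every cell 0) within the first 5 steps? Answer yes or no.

yes

step 1: 00000000000100
step 2: 00000000000000
all cells are 0 at step 2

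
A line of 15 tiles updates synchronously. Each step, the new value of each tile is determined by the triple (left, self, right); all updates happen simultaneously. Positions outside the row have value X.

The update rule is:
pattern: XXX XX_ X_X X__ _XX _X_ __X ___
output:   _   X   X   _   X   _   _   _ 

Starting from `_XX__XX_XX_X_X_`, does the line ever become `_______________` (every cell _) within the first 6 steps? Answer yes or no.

no

XXX__XXXXXX_X_X
__X__X____XX_XX
__________XXXX_
__________X__XX
_____________X_
______________X
step 6 is ______________X, still not uniform _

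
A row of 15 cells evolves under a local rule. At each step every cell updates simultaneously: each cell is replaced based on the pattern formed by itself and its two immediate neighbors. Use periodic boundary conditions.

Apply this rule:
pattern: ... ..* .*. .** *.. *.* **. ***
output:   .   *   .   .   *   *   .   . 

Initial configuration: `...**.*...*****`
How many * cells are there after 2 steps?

7

*.*..*.*.*.....
.*.**.*.*.*...*
count of *: 7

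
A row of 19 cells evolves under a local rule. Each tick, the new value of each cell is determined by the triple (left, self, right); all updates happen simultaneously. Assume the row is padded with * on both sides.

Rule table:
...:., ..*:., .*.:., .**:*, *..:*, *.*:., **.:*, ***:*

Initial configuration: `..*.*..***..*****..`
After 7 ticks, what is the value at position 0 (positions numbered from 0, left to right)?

tick 1: *....*.****.******.
tick 2: **.....****.******.
tick 3: ***....****.******.
tick 4: ****...****.******.
tick 5: *****..****.******.
tick 6: ******.****.******.
tick 7: ******.****.******.
position 0 holds *

*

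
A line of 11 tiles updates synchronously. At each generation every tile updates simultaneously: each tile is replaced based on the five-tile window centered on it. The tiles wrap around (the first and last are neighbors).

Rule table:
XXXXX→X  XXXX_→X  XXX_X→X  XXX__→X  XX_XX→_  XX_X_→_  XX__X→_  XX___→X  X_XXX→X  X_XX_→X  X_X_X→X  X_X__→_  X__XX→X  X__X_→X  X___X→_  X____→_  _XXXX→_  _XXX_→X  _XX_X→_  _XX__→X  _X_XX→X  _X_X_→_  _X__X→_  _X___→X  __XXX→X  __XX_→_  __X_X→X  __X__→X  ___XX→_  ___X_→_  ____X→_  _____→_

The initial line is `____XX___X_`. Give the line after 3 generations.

XX____X_XXX

generation 1: _____XX__XX
generation 2: X_____X_X_X
generation 3: XX____X_XXX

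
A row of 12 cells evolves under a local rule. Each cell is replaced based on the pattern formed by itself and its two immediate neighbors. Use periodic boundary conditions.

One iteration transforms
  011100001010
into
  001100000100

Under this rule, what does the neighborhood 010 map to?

0

At position 8 the neighborhood is 010; the next row has 0 there.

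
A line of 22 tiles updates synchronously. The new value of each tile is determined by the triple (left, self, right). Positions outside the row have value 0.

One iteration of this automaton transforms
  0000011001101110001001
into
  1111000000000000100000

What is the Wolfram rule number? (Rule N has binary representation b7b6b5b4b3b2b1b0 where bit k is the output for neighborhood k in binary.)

1

position 13: 111 → 0  (bit 7 = 0)
position 6: 110 → 0  (bit 6 = 0)
position 11: 101 → 0  (bit 5 = 0)
position 7: 100 → 0  (bit 4 = 0)
position 5: 011 → 0  (bit 3 = 0)
position 18: 010 → 0  (bit 2 = 0)
position 4: 001 → 0  (bit 1 = 0)
position 0: 000 → 1  (bit 0 = 1)
bits b7..b0 = 00000001 = 1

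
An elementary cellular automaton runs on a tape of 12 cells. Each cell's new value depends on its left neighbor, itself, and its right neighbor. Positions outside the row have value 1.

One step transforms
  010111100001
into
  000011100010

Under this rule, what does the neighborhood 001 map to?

1

At position 10 the neighborhood is 001; the next row has 1 there.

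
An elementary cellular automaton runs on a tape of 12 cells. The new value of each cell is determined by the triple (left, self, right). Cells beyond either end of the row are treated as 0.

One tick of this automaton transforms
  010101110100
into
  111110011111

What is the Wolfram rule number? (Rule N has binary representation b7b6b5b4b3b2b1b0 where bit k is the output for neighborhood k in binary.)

119

position 6: 111 → 0  (bit 7 = 0)
position 7: 110 → 1  (bit 6 = 1)
position 2: 101 → 1  (bit 5 = 1)
position 10: 100 → 1  (bit 4 = 1)
position 5: 011 → 0  (bit 3 = 0)
position 1: 010 → 1  (bit 2 = 1)
position 0: 001 → 1  (bit 1 = 1)
position 11: 000 → 1  (bit 0 = 1)
bits b7..b0 = 01110111 = 119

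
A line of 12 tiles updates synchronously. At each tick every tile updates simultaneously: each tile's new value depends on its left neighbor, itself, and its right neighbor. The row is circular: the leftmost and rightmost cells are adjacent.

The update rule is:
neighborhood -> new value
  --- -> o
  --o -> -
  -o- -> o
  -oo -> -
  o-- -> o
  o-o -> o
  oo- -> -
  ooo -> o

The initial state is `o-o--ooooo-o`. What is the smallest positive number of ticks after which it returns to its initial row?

12

tick 1: -ooo--ooo-o-
tick 2: --o-o--o-ooo
tick 3: o-oooo-oo-o-
tick 4: oo-oo-o--ooo
tick 5: o-o--ooo--oo
tick 6: -ooo--o-o--o
tick 7: o-o-o-oooo-o
tick 8: -ooooo-oo-o-
tick 9: --ooo-o--ooo
tick 10: o--o-ooo--o-
tick 11: oo-oo-o-o-oo
tick 12: o-o--ooooo-o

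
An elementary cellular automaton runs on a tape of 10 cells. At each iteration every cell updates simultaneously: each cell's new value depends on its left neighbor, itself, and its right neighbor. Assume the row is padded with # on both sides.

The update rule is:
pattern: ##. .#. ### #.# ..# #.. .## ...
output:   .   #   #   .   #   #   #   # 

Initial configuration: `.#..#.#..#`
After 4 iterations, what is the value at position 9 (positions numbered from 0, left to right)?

iteration 1: .####.####
iteration 2: .###..####
iteration 3: .##.######
iteration 4: .#..######
position 9 holds #

#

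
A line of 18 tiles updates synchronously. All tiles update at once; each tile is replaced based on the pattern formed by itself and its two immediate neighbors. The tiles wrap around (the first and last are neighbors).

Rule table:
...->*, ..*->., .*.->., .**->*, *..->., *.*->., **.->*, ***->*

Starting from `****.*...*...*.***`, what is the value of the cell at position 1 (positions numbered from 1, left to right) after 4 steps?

*

****...*...*...***
****.*...*...*.***  (repeats step 0; period 2)
step 4: ****.*...*...*.***
position 1 holds *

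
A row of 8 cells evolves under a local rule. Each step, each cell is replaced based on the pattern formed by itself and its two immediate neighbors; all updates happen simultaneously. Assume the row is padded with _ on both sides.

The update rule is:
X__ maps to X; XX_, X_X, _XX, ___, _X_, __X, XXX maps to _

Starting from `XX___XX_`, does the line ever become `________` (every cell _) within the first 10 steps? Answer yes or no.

__X____X
___X____
____X___
_____X__
______X_
_______X
________
all cells are _ at step 7

yes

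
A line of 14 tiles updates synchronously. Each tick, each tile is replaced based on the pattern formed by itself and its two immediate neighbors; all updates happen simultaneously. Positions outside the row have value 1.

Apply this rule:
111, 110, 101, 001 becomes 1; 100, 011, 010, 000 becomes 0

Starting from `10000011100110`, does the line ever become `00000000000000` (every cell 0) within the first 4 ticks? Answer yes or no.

10000101101011
10001010110101
10010101011010
10101010101101
tick 4 is 10101010101101, still not uniform 0

no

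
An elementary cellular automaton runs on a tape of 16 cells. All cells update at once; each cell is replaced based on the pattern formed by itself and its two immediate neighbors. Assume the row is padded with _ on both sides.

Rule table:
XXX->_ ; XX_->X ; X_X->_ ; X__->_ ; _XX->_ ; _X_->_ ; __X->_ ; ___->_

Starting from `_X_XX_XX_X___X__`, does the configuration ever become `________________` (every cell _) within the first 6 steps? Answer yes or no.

step 1: ____X__X________
step 2: ________________
all cells are _ at step 2

yes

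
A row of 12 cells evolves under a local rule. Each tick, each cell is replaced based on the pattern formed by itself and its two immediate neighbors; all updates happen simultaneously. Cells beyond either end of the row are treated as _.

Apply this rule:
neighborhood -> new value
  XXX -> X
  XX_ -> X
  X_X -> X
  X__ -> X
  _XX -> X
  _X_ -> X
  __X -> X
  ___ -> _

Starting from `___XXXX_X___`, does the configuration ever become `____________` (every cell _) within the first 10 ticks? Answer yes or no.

tick 1: __XXXXXXXX__
tick 2: _XXXXXXXXXX_
tick 3: XXXXXXXXXXXX
tick 4: XXXXXXXXXXXX  (fixed point — unchanged through tick 10)
tick 10 is XXXXXXXXXXXX, still not uniform _

no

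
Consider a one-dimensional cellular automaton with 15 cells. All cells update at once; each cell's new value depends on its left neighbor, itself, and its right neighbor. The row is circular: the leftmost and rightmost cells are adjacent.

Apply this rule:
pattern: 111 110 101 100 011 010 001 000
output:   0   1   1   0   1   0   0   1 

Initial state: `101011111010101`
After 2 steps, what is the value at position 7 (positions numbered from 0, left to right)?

110110001101011
011110101110110
position 7 holds 0

0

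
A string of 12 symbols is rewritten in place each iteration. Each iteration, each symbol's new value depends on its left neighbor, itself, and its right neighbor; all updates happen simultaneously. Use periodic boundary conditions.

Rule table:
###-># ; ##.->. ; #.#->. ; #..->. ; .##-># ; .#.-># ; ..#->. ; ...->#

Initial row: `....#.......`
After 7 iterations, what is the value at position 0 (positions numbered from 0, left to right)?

#

iteration 1: ###.#.######
iteration 2: ##..#.######
iteration 3: #...#.######
iteration 4: ..#.#.######
iteration 5: ..#.#.#####.
iteration 6: #.#.#.####..
iteration 7: #.#.#.###...
position 0 holds #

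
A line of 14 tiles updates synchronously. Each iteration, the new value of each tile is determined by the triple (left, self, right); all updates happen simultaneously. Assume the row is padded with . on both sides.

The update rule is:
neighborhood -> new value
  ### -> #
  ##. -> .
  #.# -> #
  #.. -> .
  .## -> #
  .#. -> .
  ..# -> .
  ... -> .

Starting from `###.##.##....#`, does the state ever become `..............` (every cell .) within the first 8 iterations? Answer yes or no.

yes

iteration 1: ##.##.##......
iteration 2: #.##.##.......
iteration 3: .##.##........
iteration 4: .#.##.........
iteration 5: ..##..........
iteration 6: ..#...........
iteration 7: ..............
all cells are . at iteration 7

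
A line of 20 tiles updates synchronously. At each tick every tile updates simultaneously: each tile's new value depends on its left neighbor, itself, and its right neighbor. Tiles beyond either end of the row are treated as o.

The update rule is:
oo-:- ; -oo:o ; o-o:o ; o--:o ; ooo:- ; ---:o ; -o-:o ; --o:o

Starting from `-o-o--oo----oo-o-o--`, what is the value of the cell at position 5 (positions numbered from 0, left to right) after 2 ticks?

ooooooo-ooooo-oooooo
-------oo----oo-----
position 5 holds -

-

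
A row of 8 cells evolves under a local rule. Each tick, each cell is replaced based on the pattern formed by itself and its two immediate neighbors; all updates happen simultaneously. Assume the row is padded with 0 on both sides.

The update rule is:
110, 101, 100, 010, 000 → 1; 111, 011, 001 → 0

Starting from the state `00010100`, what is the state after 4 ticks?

10000111

11011111
01100001
00111101
10000111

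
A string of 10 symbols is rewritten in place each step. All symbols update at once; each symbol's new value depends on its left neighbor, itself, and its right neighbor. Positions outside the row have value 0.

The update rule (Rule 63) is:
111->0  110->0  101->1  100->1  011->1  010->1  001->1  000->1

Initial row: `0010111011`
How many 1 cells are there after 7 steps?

8

1111100110
1000011101
1111110011
1000001110
1111111001
1000000111
1111111100
count of 1: 8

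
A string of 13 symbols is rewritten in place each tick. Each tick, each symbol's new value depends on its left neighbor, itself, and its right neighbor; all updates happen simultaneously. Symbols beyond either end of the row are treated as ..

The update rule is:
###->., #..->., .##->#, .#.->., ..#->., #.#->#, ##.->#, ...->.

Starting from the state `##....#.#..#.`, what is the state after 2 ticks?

##...........

tick 1: ##.....#.....
tick 2: ##...........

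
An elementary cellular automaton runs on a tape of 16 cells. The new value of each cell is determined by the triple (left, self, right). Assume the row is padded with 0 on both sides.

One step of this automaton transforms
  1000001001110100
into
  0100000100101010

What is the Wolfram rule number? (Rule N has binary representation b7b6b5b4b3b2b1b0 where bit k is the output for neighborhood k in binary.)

position 10: 111 → 1  (bit 7 = 1)
position 11: 110 → 0  (bit 6 = 0)
position 12: 101 → 1  (bit 5 = 1)
position 1: 100 → 1  (bit 4 = 1)
position 9: 011 → 0  (bit 3 = 0)
position 0: 010 → 0  (bit 2 = 0)
position 5: 001 → 0  (bit 1 = 0)
position 2: 000 → 0  (bit 0 = 0)
bits b7..b0 = 10110000 = 176

176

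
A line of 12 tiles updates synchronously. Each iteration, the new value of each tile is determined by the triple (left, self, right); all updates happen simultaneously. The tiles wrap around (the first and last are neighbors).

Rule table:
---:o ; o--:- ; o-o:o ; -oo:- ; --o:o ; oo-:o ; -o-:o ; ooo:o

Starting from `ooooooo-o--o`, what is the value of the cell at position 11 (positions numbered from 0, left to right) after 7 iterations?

ooooooooo-o-
-ooooooooooo
o-oooooooooo
oo-ooooooooo
ooo-oooooooo
oooo-ooooooo
ooooo-oooooo
position 11 holds o

o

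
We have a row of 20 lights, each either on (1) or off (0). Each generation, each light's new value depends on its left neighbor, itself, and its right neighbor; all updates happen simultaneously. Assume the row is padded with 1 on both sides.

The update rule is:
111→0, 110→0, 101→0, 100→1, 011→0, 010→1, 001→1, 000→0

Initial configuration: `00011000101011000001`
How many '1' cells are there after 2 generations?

generation 1: 10100101101000100010
generation 2: 00111100001101110110
count of 1: 11

11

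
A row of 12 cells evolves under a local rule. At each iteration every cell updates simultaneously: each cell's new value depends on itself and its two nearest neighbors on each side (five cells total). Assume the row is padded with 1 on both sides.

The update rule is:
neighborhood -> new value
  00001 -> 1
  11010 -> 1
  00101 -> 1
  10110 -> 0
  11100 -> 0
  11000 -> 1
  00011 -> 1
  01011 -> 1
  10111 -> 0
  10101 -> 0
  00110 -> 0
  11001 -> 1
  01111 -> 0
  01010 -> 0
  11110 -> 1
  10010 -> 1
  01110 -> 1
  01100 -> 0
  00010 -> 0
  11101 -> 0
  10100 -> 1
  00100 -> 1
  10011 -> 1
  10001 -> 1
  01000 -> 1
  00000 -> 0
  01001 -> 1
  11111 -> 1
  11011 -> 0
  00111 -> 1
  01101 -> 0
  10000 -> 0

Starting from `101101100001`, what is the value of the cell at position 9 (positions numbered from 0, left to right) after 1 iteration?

000000010111
position 9 holds 1

1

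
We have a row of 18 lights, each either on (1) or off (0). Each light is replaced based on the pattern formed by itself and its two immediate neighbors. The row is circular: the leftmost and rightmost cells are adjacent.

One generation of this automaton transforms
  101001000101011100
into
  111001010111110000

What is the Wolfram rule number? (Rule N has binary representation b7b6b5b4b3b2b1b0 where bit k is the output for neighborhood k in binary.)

position 14: 111 → 0  (bit 7 = 0)
position 15: 110 → 0  (bit 6 = 0)
position 1: 101 → 1  (bit 5 = 1)
position 3: 100 → 0  (bit 4 = 0)
position 13: 011 → 1  (bit 3 = 1)
position 0: 010 → 1  (bit 2 = 1)
position 4: 001 → 0  (bit 1 = 0)
position 7: 000 → 1  (bit 0 = 1)
bits b7..b0 = 00101101 = 45

45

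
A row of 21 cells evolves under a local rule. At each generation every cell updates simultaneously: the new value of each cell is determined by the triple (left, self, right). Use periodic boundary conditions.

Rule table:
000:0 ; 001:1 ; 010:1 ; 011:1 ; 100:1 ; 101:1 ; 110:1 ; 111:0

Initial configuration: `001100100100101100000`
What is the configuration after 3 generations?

111000000000000111101

generation 1: 011111111111111110000
generation 2: 110000000000000011000
generation 3: 111000000000000111101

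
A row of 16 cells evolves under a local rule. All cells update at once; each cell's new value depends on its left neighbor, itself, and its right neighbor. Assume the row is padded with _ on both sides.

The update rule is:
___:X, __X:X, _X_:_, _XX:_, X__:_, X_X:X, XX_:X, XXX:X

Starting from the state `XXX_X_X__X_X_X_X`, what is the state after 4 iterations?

X_X_XX_X_X_X__X_

iteration 1: _XXX_X__X_X_X_X_
iteration 2: X_XXX__X_X_X_X__
iteration 3: _X_XX_X_X_X_X__X
iteration 4: X_X_XX_X_X_X__X_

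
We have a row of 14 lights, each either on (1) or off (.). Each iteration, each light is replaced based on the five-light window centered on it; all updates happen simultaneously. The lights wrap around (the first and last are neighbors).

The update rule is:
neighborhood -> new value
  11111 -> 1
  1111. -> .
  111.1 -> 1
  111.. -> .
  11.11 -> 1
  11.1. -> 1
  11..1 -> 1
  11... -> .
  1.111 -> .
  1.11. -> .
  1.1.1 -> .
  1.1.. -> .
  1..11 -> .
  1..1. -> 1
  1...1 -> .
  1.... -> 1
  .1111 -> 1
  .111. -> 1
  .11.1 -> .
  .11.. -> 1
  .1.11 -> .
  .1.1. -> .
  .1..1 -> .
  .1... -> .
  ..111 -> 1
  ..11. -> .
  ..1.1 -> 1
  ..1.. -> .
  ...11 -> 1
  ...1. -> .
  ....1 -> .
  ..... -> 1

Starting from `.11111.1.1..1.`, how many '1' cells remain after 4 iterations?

.111.11....1..
11111.1.1.....
111.11....11.1
1.11.1.1.1..1.
count of 1: 7

7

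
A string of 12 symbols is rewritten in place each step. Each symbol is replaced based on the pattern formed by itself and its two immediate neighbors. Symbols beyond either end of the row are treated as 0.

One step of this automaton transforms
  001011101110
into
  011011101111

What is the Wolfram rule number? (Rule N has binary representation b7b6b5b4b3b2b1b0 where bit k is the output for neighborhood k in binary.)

position 5: 111 → 1  (bit 7 = 1)
position 6: 110 → 1  (bit 6 = 1)
position 3: 101 → 0  (bit 5 = 0)
position 11: 100 → 1  (bit 4 = 1)
position 4: 011 → 1  (bit 3 = 1)
position 2: 010 → 1  (bit 2 = 1)
position 1: 001 → 1  (bit 1 = 1)
position 0: 000 → 0  (bit 0 = 0)
bits b7..b0 = 11011110 = 222

222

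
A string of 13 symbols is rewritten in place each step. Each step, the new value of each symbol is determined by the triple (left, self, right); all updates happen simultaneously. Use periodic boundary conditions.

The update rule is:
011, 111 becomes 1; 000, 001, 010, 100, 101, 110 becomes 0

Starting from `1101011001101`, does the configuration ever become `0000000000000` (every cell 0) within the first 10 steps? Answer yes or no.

yes

step 1: 1000010001001
step 2: 0000000000001
step 3: 0000000000000
all cells are 0 at step 3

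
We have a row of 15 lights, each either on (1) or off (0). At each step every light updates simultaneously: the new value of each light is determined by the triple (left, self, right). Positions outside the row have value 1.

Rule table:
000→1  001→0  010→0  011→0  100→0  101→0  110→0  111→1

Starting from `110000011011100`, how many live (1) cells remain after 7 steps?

7

100111000001000
000010011100010
011000001001000
000011100000010
011001001111000
000000000110010
011111110000000
count of 1: 7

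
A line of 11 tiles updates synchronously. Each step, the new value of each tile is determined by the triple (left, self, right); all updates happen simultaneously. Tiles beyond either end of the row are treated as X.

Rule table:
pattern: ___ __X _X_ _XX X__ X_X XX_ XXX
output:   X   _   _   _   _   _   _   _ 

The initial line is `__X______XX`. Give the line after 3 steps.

____XXXX___

____XXXX___
_XX______X_
____XXXX___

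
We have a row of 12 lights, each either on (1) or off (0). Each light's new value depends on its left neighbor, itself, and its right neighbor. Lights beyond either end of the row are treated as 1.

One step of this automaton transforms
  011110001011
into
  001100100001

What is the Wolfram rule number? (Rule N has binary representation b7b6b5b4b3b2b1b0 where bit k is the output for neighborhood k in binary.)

position 2: 111 → 1  (bit 7 = 1)
position 4: 110 → 0  (bit 6 = 0)
position 0: 101 → 0  (bit 5 = 0)
position 5: 100 → 0  (bit 4 = 0)
position 1: 011 → 0  (bit 3 = 0)
position 8: 010 → 0  (bit 2 = 0)
position 7: 001 → 0  (bit 1 = 0)
position 6: 000 → 1  (bit 0 = 1)
bits b7..b0 = 10000001 = 129

129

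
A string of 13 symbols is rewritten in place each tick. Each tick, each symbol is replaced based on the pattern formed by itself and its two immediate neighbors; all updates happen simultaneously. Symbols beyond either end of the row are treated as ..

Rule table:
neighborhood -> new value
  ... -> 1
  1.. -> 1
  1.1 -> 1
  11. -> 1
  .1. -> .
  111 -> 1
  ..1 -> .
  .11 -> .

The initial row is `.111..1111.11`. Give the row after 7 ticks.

..1..1..111..

tick 1: ..111..1111.1
tick 2: 1..111..1111.
tick 3: .1..111..1111
tick 4: ..1..111..111
tick 5: 1..1..111..11
tick 6: .1..1..111..1
tick 7: ..1..1..111..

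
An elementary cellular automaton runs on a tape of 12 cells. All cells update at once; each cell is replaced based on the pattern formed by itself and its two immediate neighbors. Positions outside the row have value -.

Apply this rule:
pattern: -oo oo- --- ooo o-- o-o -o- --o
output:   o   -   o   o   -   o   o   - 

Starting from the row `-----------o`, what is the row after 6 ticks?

ooooo-oo---o

oooooooooo-o
ooooooooo-oo
oooooooo-oo-
ooooooo-oo--
oooooo-oo--o
ooooo-oo---o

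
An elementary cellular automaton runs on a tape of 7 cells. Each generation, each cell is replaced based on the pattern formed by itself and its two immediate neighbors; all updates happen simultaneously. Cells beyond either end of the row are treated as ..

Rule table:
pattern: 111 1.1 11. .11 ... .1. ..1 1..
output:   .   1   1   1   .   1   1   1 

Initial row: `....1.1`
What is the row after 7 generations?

...1111
..11..1
.111111
11....1
111..11
1.11111
111...1

111...1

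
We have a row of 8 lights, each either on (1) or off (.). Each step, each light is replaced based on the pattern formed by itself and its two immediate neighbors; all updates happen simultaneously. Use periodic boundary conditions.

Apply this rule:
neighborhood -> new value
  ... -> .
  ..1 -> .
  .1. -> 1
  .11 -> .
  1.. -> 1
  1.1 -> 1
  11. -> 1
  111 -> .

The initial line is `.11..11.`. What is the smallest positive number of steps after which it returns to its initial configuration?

4

..11..11
1..11..1
11..11..
.11..11.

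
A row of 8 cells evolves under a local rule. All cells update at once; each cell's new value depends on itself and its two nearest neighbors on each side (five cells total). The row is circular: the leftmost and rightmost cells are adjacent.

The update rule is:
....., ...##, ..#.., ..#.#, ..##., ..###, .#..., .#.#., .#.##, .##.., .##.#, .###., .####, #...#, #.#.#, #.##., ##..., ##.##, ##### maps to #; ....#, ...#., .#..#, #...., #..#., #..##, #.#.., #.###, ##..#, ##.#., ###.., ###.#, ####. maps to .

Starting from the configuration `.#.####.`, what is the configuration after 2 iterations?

iteration 1: .##.#...
iteration 2: ###..#..

###..#..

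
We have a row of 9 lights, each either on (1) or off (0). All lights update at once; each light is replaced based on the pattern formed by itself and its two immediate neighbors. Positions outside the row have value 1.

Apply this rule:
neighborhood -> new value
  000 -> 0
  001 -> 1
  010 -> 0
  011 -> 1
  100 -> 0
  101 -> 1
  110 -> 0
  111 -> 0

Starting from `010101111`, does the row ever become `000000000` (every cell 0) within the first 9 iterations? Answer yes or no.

101011000
010110001
101100011
011000110
110001101
000011011
000110110
001101101
011011011
iteration 9 is 011011011, still not uniform 0

no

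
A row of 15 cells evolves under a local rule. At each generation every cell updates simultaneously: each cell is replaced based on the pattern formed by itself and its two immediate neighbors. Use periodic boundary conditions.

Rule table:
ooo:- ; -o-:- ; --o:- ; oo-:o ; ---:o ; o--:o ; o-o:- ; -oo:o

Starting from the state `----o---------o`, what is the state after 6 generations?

generation 1: ooo--oooooooo--
generation 2: o-oo-o------oo-
generation 3: --oo--ooooo-oo-
generation 4: o-ooo-o---o-ooo
generation 5: o-o-o--oo---o--
generation 6: -----o-oooo--o-

-----o-oooo--o-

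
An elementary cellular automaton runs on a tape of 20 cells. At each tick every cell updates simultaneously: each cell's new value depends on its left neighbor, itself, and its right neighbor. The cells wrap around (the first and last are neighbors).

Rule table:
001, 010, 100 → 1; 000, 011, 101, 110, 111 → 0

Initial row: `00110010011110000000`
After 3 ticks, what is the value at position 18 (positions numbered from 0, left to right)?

0

tick 1: 01001111100001000000
tick 2: 11110000010011100000
tick 3: 00001000111100010001
position 18 holds 0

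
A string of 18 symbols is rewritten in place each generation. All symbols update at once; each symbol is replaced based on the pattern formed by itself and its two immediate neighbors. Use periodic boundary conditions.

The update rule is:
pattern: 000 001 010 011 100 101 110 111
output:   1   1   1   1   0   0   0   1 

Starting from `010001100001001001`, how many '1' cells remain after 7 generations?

010111001111011011
010110011110010010
110100111100110110
100101111001100100
101101110011001101
001001100110011001
011011001100110011
count of 1: 10

10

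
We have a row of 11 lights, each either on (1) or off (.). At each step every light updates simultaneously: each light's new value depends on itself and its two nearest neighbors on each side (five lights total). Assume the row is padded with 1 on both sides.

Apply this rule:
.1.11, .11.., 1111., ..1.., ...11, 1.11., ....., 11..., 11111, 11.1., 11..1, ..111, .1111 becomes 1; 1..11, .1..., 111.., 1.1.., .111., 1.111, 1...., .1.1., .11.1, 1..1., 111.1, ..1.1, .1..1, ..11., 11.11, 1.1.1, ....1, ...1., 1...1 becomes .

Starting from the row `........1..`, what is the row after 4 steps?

.1...1..1.1

1.1111..1..
...11.1.1..
1.1..1.....
.1...1..1.1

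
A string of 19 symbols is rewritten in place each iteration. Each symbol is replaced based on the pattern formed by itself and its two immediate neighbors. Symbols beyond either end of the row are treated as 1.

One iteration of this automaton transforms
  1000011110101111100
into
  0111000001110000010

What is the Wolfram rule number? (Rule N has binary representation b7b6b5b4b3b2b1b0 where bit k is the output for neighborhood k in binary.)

position 6: 111 → 0  (bit 7 = 0)
position 0: 110 → 0  (bit 6 = 0)
position 9: 101 → 1  (bit 5 = 1)
position 1: 100 → 1  (bit 4 = 1)
position 5: 011 → 0  (bit 3 = 0)
position 10: 010 → 1  (bit 2 = 1)
position 4: 001 → 0  (bit 1 = 0)
position 2: 000 → 1  (bit 0 = 1)
bits b7..b0 = 00110101 = 53

53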